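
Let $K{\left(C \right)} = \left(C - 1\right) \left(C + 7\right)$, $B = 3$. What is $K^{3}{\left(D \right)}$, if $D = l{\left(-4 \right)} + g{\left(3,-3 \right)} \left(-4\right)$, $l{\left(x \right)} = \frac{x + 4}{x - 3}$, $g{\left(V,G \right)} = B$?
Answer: $274625$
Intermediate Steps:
$g{\left(V,G \right)} = 3$
$l{\left(x \right)} = \frac{4 + x}{-3 + x}$
$D = -12$ ($D = \frac{4 - 4}{-3 - 4} + 3 \left(-4\right) = \frac{1}{-7} \cdot 0 - 12 = \left(- \frac{1}{7}\right) 0 - 12 = 0 - 12 = -12$)
$K{\left(C \right)} = \left(-1 + C\right) \left(7 + C\right)$
$K^{3}{\left(D \right)} = \left(-7 + \left(-12\right)^{2} + 6 \left(-12\right)\right)^{3} = \left(-7 + 144 - 72\right)^{3} = 65^{3} = 274625$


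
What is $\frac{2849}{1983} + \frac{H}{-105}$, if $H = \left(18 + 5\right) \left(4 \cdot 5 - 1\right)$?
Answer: $- \frac{189142}{69405} \approx -2.7252$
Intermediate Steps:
$H = 437$ ($H = 23 \left(20 - 1\right) = 23 \cdot 19 = 437$)
$\frac{2849}{1983} + \frac{H}{-105} = \frac{2849}{1983} + \frac{437}{-105} = 2849 \cdot \frac{1}{1983} + 437 \left(- \frac{1}{105}\right) = \frac{2849}{1983} - \frac{437}{105} = - \frac{189142}{69405}$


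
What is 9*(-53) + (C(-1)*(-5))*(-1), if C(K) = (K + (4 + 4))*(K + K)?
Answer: -547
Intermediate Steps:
C(K) = 2*K*(8 + K) (C(K) = (K + 8)*(2*K) = (8 + K)*(2*K) = 2*K*(8 + K))
9*(-53) + (C(-1)*(-5))*(-1) = 9*(-53) + ((2*(-1)*(8 - 1))*(-5))*(-1) = -477 + ((2*(-1)*7)*(-5))*(-1) = -477 - 14*(-5)*(-1) = -477 + 70*(-1) = -477 - 70 = -547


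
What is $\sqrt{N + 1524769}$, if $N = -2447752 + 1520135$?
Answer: $4 \sqrt{37322} \approx 772.76$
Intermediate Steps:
$N = -927617$
$\sqrt{N + 1524769} = \sqrt{-927617 + 1524769} = \sqrt{597152} = 4 \sqrt{37322}$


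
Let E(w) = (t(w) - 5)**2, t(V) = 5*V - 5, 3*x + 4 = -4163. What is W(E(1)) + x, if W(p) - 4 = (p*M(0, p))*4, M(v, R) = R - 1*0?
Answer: 1115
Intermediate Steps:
M(v, R) = R (M(v, R) = R + 0 = R)
x = -1389 (x = -4/3 + (1/3)*(-4163) = -4/3 - 4163/3 = -1389)
t(V) = -5 + 5*V
E(w) = (-10 + 5*w)**2 (E(w) = ((-5 + 5*w) - 5)**2 = (-10 + 5*w)**2)
W(p) = 4 + 4*p**2 (W(p) = 4 + (p*p)*4 = 4 + p**2*4 = 4 + 4*p**2)
W(E(1)) + x = (4 + 4*(25*(-2 + 1)**2)**2) - 1389 = (4 + 4*(25*(-1)**2)**2) - 1389 = (4 + 4*(25*1)**2) - 1389 = (4 + 4*25**2) - 1389 = (4 + 4*625) - 1389 = (4 + 2500) - 1389 = 2504 - 1389 = 1115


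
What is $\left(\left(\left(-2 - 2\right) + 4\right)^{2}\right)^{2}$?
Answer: $0$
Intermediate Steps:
$\left(\left(\left(-2 - 2\right) + 4\right)^{2}\right)^{2} = \left(\left(-4 + 4\right)^{2}\right)^{2} = \left(0^{2}\right)^{2} = 0^{2} = 0$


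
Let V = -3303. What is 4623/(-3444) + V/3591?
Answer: -148025/65436 ≈ -2.2621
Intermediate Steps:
4623/(-3444) + V/3591 = 4623/(-3444) - 3303/3591 = 4623*(-1/3444) - 3303*1/3591 = -1541/1148 - 367/399 = -148025/65436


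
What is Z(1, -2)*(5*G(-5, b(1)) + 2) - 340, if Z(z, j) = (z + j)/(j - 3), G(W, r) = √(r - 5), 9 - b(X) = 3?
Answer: -1693/5 ≈ -338.60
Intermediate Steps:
b(X) = 6 (b(X) = 9 - 1*3 = 9 - 3 = 6)
G(W, r) = √(-5 + r)
Z(z, j) = (j + z)/(-3 + j)
Z(1, -2)*(5*G(-5, b(1)) + 2) - 340 = ((-2 + 1)/(-3 - 2))*(5*√(-5 + 6) + 2) - 340 = (-1/(-5))*(5*√1 + 2) - 340 = (-⅕*(-1))*(5*1 + 2) - 340 = (5 + 2)/5 - 340 = (⅕)*7 - 340 = 7/5 - 340 = -1693/5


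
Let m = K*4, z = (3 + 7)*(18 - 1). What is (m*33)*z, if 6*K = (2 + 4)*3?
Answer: 67320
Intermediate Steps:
K = 3 (K = ((2 + 4)*3)/6 = (6*3)/6 = (1/6)*18 = 3)
z = 170 (z = 10*17 = 170)
m = 12 (m = 3*4 = 12)
(m*33)*z = (12*33)*170 = 396*170 = 67320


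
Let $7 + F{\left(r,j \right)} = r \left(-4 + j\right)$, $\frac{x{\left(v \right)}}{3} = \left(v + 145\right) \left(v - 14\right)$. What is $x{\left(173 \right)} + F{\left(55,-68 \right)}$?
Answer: $147719$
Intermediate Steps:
$x{\left(v \right)} = 3 \left(-14 + v\right) \left(145 + v\right)$ ($x{\left(v \right)} = 3 \left(v + 145\right) \left(v - 14\right) = 3 \left(145 + v\right) \left(-14 + v\right) = 3 \left(-14 + v\right) \left(145 + v\right)$)
$F{\left(r,j \right)} = -7 + r \left(-4 + j\right)$
$x{\left(173 \right)} + F{\left(55,-68 \right)} = \left(-6090 + 3 \cdot 173^{2} + 393 \cdot 173\right) - 3967 = \left(-6090 + 3 \cdot 29929 + 67989\right) - 3967 = \left(-6090 + 89787 + 67989\right) - 3967 = 151686 - 3967 = 147719$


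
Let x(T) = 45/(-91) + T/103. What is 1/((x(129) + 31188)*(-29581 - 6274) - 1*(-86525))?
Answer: -9373/10480761036115 ≈ -8.9431e-10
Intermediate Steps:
x(T) = -45/91 + T/103 (x(T) = 45*(-1/91) + T*(1/103) = -45/91 + T/103)
1/((x(129) + 31188)*(-29581 - 6274) - 1*(-86525)) = 1/(((-45/91 + (1/103)*129) + 31188)*(-29581 - 6274) - 1*(-86525)) = 1/(((-45/91 + 129/103) + 31188)*(-35855) + 86525) = 1/((7104/9373 + 31188)*(-35855) + 86525) = 1/((292332228/9373)*(-35855) + 86525) = 1/(-10481572034940/9373 + 86525) = 1/(-10480761036115/9373) = -9373/10480761036115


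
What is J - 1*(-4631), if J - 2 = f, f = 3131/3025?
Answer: 14017956/3025 ≈ 4634.0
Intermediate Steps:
f = 3131/3025 (f = 3131*(1/3025) = 3131/3025 ≈ 1.0350)
J = 9181/3025 (J = 2 + 3131/3025 = 9181/3025 ≈ 3.0350)
J - 1*(-4631) = 9181/3025 - 1*(-4631) = 9181/3025 + 4631 = 14017956/3025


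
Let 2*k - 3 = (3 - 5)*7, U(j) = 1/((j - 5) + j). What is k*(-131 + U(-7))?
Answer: 13695/19 ≈ 720.79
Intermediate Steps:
U(j) = 1/(-5 + 2*j) (U(j) = 1/((-5 + j) + j) = 1/(-5 + 2*j))
k = -11/2 (k = 3/2 + ((3 - 5)*7)/2 = 3/2 + (-2*7)/2 = 3/2 + (1/2)*(-14) = 3/2 - 7 = -11/2 ≈ -5.5000)
k*(-131 + U(-7)) = -11*(-131 + 1/(-5 + 2*(-7)))/2 = -11*(-131 + 1/(-5 - 14))/2 = -11*(-131 + 1/(-19))/2 = -11*(-131 - 1/19)/2 = -11/2*(-2490/19) = 13695/19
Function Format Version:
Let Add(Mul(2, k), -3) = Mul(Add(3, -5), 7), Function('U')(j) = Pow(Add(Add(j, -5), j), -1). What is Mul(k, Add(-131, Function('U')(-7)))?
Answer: Rational(13695, 19) ≈ 720.79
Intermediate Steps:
Function('U')(j) = Pow(Add(-5, Mul(2, j)), -1) (Function('U')(j) = Pow(Add(Add(-5, j), j), -1) = Pow(Add(-5, Mul(2, j)), -1))
k = Rational(-11, 2) (k = Add(Rational(3, 2), Mul(Rational(1, 2), Mul(Add(3, -5), 7))) = Add(Rational(3, 2), Mul(Rational(1, 2), Mul(-2, 7))) = Add(Rational(3, 2), Mul(Rational(1, 2), -14)) = Add(Rational(3, 2), -7) = Rational(-11, 2) ≈ -5.5000)
Mul(k, Add(-131, Function('U')(-7))) = Mul(Rational(-11, 2), Add(-131, Pow(Add(-5, Mul(2, -7)), -1))) = Mul(Rational(-11, 2), Add(-131, Pow(Add(-5, -14), -1))) = Mul(Rational(-11, 2), Add(-131, Pow(-19, -1))) = Mul(Rational(-11, 2), Add(-131, Rational(-1, 19))) = Mul(Rational(-11, 2), Rational(-2490, 19)) = Rational(13695, 19)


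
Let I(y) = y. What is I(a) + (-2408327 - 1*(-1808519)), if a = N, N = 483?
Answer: -599325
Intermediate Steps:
a = 483
I(a) + (-2408327 - 1*(-1808519)) = 483 + (-2408327 - 1*(-1808519)) = 483 + (-2408327 + 1808519) = 483 - 599808 = -599325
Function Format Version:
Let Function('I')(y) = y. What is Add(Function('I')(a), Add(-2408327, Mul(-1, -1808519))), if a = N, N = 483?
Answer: -599325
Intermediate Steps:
a = 483
Add(Function('I')(a), Add(-2408327, Mul(-1, -1808519))) = Add(483, Add(-2408327, Mul(-1, -1808519))) = Add(483, Add(-2408327, 1808519)) = Add(483, -599808) = -599325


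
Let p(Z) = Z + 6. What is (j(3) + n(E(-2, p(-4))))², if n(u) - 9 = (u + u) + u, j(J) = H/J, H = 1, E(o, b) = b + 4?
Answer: 6724/9 ≈ 747.11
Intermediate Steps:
p(Z) = 6 + Z
E(o, b) = 4 + b
j(J) = 1/J
n(u) = 9 + 3*u (n(u) = 9 + ((u + u) + u) = 9 + (2*u + u) = 9 + 3*u)
(j(3) + n(E(-2, p(-4))))² = (1/3 + (9 + 3*(4 + (6 - 4))))² = (⅓ + (9 + 3*(4 + 2)))² = (⅓ + (9 + 3*6))² = (⅓ + (9 + 18))² = (⅓ + 27)² = (82/3)² = 6724/9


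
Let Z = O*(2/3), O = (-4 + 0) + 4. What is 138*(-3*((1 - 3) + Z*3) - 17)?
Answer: -1518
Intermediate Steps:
O = 0 (O = -4 + 4 = 0)
Z = 0 (Z = 0*(2/3) = 0)
138*(-3*((1 - 3) + Z*3) - 17) = 138*(-3*((1 - 3) + 0*3) - 17) = 138*(-3*(-2 + 0) - 17) = 138*(-3*(-2) - 17) = 138*(6 - 17) = 138*(-11) = -1518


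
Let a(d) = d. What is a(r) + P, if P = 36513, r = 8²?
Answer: 36577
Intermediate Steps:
r = 64
a(r) + P = 64 + 36513 = 36577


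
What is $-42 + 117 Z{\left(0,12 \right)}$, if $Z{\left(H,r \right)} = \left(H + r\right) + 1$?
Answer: $1479$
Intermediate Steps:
$Z{\left(H,r \right)} = 1 + H + r$
$-42 + 117 Z{\left(0,12 \right)} = -42 + 117 \left(1 + 0 + 12\right) = -42 + 117 \cdot 13 = -42 + 1521 = 1479$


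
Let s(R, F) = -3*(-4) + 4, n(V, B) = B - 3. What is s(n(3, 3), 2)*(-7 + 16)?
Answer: 144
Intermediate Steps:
n(V, B) = -3 + B
s(R, F) = 16 (s(R, F) = 12 + 4 = 16)
s(n(3, 3), 2)*(-7 + 16) = 16*(-7 + 16) = 16*9 = 144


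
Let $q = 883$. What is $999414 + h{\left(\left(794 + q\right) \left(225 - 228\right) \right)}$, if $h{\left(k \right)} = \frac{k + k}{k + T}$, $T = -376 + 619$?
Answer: $\frac{265844683}{266} \approx 9.9942 \cdot 10^{5}$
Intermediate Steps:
$T = 243$
$h{\left(k \right)} = \frac{2 k}{243 + k}$ ($h{\left(k \right)} = \frac{k + k}{k + 243} = \frac{2 k}{243 + k}$)
$999414 + h{\left(\left(794 + q\right) \left(225 - 228\right) \right)} = 999414 + \frac{2 \left(794 + 883\right) \left(225 - 228\right)}{243 + \left(794 + 883\right) \left(225 - 228\right)} = 999414 + \frac{2 \cdot 1677 \left(-3\right)}{243 + 1677 \left(-3\right)} = 999414 + 2 \left(-5031\right) \frac{1}{243 - 5031} = 999414 + 2 \left(-5031\right) \frac{1}{-4788} = 999414 + 2 \left(-5031\right) \left(- \frac{1}{4788}\right) = 999414 + \frac{559}{266} = \frac{265844683}{266}$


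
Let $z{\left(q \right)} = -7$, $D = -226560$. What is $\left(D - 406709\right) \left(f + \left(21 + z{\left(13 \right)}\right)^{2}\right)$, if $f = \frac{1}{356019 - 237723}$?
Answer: $- \frac{14682985799573}{118296} \approx -1.2412 \cdot 10^{8}$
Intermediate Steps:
$f = \frac{1}{118296} \approx 8.4534 \cdot 10^{-6}$
$\left(D - 406709\right) \left(f + \left(21 + z{\left(13 \right)}\right)^{2}\right) = \left(-226560 - 406709\right) \left(\frac{1}{118296} + \left(21 - 7\right)^{2}\right) = - 633269 \left(\frac{1}{118296} + 14^{2}\right) = - 633269 \left(\frac{1}{118296} + 196\right) = \left(-633269\right) \frac{23186017}{118296} = - \frac{14682985799573}{118296}$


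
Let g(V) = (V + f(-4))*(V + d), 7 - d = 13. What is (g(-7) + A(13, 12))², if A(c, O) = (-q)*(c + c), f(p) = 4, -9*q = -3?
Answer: 8281/9 ≈ 920.11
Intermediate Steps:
q = ⅓ (q = -⅑*(-3) = ⅓ ≈ 0.33333)
d = -6 (d = 7 - 1*13 = 7 - 13 = -6)
A(c, O) = -2*c/3 (A(c, O) = (-1*⅓)*(c + c) = -2*c/3)
g(V) = (-6 + V)*(4 + V) (g(V) = (V + 4)*(V - 6) = (4 + V)*(-6 + V) = (-6 + V)*(4 + V))
(g(-7) + A(13, 12))² = ((-24 + (-7)² - 2*(-7)) - ⅔*13)² = ((-24 + 49 + 14) - 26/3)² = (39 - 26/3)² = (91/3)² = 8281/9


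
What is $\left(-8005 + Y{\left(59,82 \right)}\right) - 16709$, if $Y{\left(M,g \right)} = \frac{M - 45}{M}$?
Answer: $- \frac{1458112}{59} \approx -24714.0$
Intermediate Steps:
$Y{\left(M,g \right)} = \frac{-45 + M}{M}$
$\left(-8005 + Y{\left(59,82 \right)}\right) - 16709 = \left(-8005 + \frac{-45 + 59}{59}\right) - 16709 = \left(-8005 + \frac{1}{59} \cdot 14\right) - 16709 = \left(-8005 + \frac{14}{59}\right) - 16709 = - \frac{472281}{59} - 16709 = - \frac{1458112}{59}$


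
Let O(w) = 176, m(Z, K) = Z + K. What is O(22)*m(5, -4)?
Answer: 176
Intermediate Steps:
m(Z, K) = K + Z
O(22)*m(5, -4) = 176*(-4 + 5) = 176*1 = 176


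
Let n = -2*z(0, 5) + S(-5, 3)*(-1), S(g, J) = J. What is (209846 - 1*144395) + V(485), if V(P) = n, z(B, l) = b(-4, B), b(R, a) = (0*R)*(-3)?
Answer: 65448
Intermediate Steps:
b(R, a) = 0 (b(R, a) = 0*(-3) = 0)
z(B, l) = 0
n = -3 (n = -2*0 + 3*(-1) = 0 - 3 = -3)
V(P) = -3
(209846 - 1*144395) + V(485) = (209846 - 1*144395) - 3 = (209846 - 144395) - 3 = 65451 - 3 = 65448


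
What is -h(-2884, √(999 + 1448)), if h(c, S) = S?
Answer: -√2447 ≈ -49.467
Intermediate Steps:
-h(-2884, √(999 + 1448)) = -√(999 + 1448) = -√2447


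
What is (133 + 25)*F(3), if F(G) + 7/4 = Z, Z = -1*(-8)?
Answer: 1975/2 ≈ 987.50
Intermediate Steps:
Z = 8
F(G) = 25/4 (F(G) = -7/4 + 8 = 25/4)
(133 + 25)*F(3) = (133 + 25)*(25/4) = 158*(25/4) = 1975/2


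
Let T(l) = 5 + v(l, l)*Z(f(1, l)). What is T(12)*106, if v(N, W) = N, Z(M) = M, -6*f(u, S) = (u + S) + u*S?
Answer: -4770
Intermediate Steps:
f(u, S) = -S/6 - u/6 - S*u/6 (f(u, S) = -((u + S) + u*S)/6 = -((S + u) + S*u)/6 = -(S + u + S*u)/6 = -S/6 - u/6 - S*u/6)
T(l) = 5 + l*(-⅙ - l/3) (T(l) = 5 + l*(-l/6 - ⅙*1 - ⅙*l*1) = 5 + l*(-l/6 - ⅙ - l/6) = 5 + l*(-⅙ - l/3))
T(12)*106 = (5 - ⅙*12*(1 + 2*12))*106 = (5 - ⅙*12*(1 + 24))*106 = (5 - ⅙*12*25)*106 = (5 - 50)*106 = -45*106 = -4770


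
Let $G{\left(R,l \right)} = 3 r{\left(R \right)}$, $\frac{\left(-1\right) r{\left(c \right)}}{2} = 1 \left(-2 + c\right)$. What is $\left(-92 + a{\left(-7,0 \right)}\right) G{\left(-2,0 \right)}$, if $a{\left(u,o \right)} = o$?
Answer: $-2208$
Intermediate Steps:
$r{\left(c \right)} = 4 - 2 c$ ($r{\left(c \right)} = - 2 \cdot 1 \left(-2 + c\right) = - 2 \left(-2 + c\right) = 4 - 2 c$)
$G{\left(R,l \right)} = 12 - 6 R$ ($G{\left(R,l \right)} = 3 \left(4 - 2 R\right) = 12 - 6 R$)
$\left(-92 + a{\left(-7,0 \right)}\right) G{\left(-2,0 \right)} = \left(-92 + 0\right) \left(12 - -12\right) = - 92 \left(12 + 12\right) = \left(-92\right) 24 = -2208$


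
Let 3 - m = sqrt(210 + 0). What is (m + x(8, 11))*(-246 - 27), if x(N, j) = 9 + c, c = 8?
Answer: -5460 + 273*sqrt(210) ≈ -1503.9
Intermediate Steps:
m = 3 - sqrt(210) (m = 3 - sqrt(210 + 0) = 3 - sqrt(210) ≈ -11.491)
x(N, j) = 17 (x(N, j) = 9 + 8 = 17)
(m + x(8, 11))*(-246 - 27) = ((3 - sqrt(210)) + 17)*(-246 - 27) = (20 - sqrt(210))*(-273) = -5460 + 273*sqrt(210)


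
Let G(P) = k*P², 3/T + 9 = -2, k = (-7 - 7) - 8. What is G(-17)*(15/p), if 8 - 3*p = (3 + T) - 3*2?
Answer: -1573605/62 ≈ -25381.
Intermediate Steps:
k = -22 (k = -14 - 8 = -22)
T = -3/11 (T = 3/(-9 - 2) = 3/(-11) = 3*(-1/11) = -3/11 ≈ -0.27273)
p = 124/33 (p = 8/3 - ((3 - 3/11) - 3*2)/3 = 8/3 - (30/11 - 6)/3 = 8/3 - ⅓*(-36/11) = 8/3 + 12/11 = 124/33 ≈ 3.7576)
G(P) = -22*P²
G(-17)*(15/p) = (-22*(-17)²)*(15/(124/33)) = (-22*289)*(15*(33/124)) = -6358*495/124 = -1573605/62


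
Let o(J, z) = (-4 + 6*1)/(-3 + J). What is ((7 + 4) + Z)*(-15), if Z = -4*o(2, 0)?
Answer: -285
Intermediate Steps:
o(J, z) = 2/(-3 + J) (o(J, z) = (-4 + 6)/(-3 + J) = 2/(-3 + J))
Z = 8 (Z = -8/(-3 + 2) = -8/(-1) = -8*(-1) = -4*(-2) = 8)
((7 + 4) + Z)*(-15) = ((7 + 4) + 8)*(-15) = (11 + 8)*(-15) = 19*(-15) = -285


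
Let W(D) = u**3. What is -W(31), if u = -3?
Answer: 27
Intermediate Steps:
W(D) = -27 (W(D) = (-3)**3 = -27)
-W(31) = -1*(-27) = 27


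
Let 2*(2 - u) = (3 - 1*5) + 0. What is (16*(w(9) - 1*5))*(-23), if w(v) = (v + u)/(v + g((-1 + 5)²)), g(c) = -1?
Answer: 1288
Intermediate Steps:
u = 3 (u = 2 - ((3 - 1*5) + 0)/2 = 2 - ((3 - 5) + 0)/2 = 2 - (-2 + 0)/2 = 2 - ½*(-2) = 2 + 1 = 3)
w(v) = (3 + v)/(-1 + v) (w(v) = (v + 3)/(v - 1) = (3 + v)/(-1 + v))
(16*(w(9) - 1*5))*(-23) = (16*((3 + 9)/(-1 + 9) - 1*5))*(-23) = (16*(12/8 - 5))*(-23) = (16*((⅛)*12 - 5))*(-23) = (16*(3/2 - 5))*(-23) = (16*(-7/2))*(-23) = -56*(-23) = 1288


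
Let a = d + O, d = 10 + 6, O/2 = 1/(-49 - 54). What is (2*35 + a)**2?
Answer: 78428736/10609 ≈ 7392.7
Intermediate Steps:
O = -2/103 (O = 2/(-49 - 54) = 2/(-103) = 2*(-1/103) = -2/103 ≈ -0.019417)
d = 16
a = 1646/103 (a = 16 - 2/103 = 1646/103 ≈ 15.981)
(2*35 + a)**2 = (2*35 + 1646/103)**2 = (70 + 1646/103)**2 = (8856/103)**2 = 78428736/10609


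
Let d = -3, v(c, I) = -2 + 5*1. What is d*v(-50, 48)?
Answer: -9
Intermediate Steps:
v(c, I) = 3 (v(c, I) = -2 + 5 = 3)
d*v(-50, 48) = -3*3 = -9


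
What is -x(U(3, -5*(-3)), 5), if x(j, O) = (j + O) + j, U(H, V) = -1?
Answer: -3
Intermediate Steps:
x(j, O) = O + 2*j (x(j, O) = (O + j) + j = O + 2*j)
-x(U(3, -5*(-3)), 5) = -(5 + 2*(-1)) = -(5 - 2) = -1*3 = -3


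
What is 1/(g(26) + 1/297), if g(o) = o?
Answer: 297/7723 ≈ 0.038457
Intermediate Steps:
1/(g(26) + 1/297) = 1/(26 + 1/297) = 1/(7723/297) = 297/7723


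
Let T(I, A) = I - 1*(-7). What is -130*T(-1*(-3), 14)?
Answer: -1300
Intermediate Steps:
T(I, A) = 7 + I (T(I, A) = I + 7 = 7 + I)
-130*T(-1*(-3), 14) = -130*(7 - 1*(-3)) = -130*(7 + 3) = -130*10 = -1300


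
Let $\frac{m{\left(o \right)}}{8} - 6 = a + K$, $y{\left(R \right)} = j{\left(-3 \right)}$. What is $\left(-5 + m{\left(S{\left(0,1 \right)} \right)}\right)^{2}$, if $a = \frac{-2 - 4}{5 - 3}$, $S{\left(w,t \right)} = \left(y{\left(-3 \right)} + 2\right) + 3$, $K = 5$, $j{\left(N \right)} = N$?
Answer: $3481$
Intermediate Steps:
$y{\left(R \right)} = -3$
$S{\left(w,t \right)} = 2$ ($S{\left(w,t \right)} = \left(-3 + 2\right) + 3 = -1 + 3 = 2$)
$a = -3$ ($a = - \frac{6}{2} = \left(-6\right) \frac{1}{2} = -3$)
$m{\left(o \right)} = 64$ ($m{\left(o \right)} = 48 + 8 \left(-3 + 5\right) = 48 + 8 \cdot 2 = 48 + 16 = 64$)
$\left(-5 + m{\left(S{\left(0,1 \right)} \right)}\right)^{2} = \left(-5 + 64\right)^{2} = 59^{2} = 3481$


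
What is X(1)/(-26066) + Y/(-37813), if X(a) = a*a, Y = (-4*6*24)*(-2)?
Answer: -30065845/985633658 ≈ -0.030504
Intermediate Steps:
Y = 1152 (Y = -24*24*(-2) = -576*(-2) = 1152)
X(a) = a²
X(1)/(-26066) + Y/(-37813) = 1²/(-26066) + 1152/(-37813) = 1*(-1/26066) + 1152*(-1/37813) = -1/26066 - 1152/37813 = -30065845/985633658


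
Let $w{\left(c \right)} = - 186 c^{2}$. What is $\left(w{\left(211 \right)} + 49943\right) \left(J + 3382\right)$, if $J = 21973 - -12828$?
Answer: $-314282860229$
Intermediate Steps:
$J = 34801$ ($J = 21973 + 12828 = 34801$)
$\left(w{\left(211 \right)} + 49943\right) \left(J + 3382\right) = \left(- 186 \cdot 211^{2} + 49943\right) \left(34801 + 3382\right) = \left(\left(-186\right) 44521 + 49943\right) 38183 = \left(-8280906 + 49943\right) 38183 = \left(-8230963\right) 38183 = -314282860229$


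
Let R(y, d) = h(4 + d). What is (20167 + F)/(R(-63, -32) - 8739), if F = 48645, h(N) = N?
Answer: -68812/8767 ≈ -7.8490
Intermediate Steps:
R(y, d) = 4 + d
(20167 + F)/(R(-63, -32) - 8739) = (20167 + 48645)/((4 - 32) - 8739) = 68812/(-28 - 8739) = 68812/(-8767) = 68812*(-1/8767) = -68812/8767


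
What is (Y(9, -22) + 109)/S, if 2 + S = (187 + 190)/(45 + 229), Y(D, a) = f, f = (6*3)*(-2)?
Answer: -20002/171 ≈ -116.97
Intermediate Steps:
f = -36 (f = 18*(-2) = -36)
Y(D, a) = -36
S = -171/274 (S = -2 + (187 + 190)/(45 + 229) = -2 + 377/274 = -171/274 ≈ -0.62409)
(Y(9, -22) + 109)/S = (-36 + 109)/(-171/274) = -274/171*73 = -20002/171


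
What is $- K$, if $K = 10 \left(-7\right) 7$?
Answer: $490$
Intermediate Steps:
$K = -490$ ($K = \left(-70\right) 7 = -490$)
$- K = \left(-1\right) \left(-490\right) = 490$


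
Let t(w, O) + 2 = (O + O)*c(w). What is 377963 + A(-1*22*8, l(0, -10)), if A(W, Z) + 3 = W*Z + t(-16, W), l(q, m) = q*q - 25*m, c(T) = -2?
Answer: 334662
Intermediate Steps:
t(w, O) = -2 - 4*O (t(w, O) = -2 + (O + O)*(-2) = -2 + (2*O)*(-2) = -2 - 4*O)
l(q, m) = q**2 - 25*m
A(W, Z) = -5 - 4*W + W*Z (A(W, Z) = -3 + (W*Z + (-2 - 4*W)) = -3 + (-2 - 4*W + W*Z) = -5 - 4*W + W*Z)
377963 + A(-1*22*8, l(0, -10)) = 377963 + (-5 - 4*(-1*22)*8 + (-1*22*8)*(0**2 - 25*(-10))) = 377963 + (-5 - (-88)*8 + (-22*8)*(0 + 250)) = 377963 + (-5 - 4*(-176) - 176*250) = 377963 + (-5 + 704 - 44000) = 377963 - 43301 = 334662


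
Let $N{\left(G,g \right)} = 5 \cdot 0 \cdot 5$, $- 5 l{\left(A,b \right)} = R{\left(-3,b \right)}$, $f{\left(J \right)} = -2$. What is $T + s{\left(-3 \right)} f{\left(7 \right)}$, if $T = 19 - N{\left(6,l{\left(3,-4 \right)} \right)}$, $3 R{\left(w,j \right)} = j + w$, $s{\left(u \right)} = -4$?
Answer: $27$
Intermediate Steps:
$R{\left(w,j \right)} = \frac{j}{3} + \frac{w}{3}$ ($R{\left(w,j \right)} = \frac{j + w}{3} = \frac{j}{3} + \frac{w}{3}$)
$l{\left(A,b \right)} = \frac{1}{5} - \frac{b}{15}$ ($l{\left(A,b \right)} = - \frac{\frac{b}{3} + \frac{1}{3} \left(-3\right)}{5} = - \frac{\frac{b}{3} - 1}{5} = - \frac{-1 + \frac{b}{3}}{5} = \frac{1}{5} - \frac{b}{15}$)
$N{\left(G,g \right)} = 0$ ($N{\left(G,g \right)} = 0 \cdot 5 = 0$)
$T = 19$ ($T = 19 - 0 = 19 + 0 = 19$)
$T + s{\left(-3 \right)} f{\left(7 \right)} = 19 - -8 = 19 + 8 = 27$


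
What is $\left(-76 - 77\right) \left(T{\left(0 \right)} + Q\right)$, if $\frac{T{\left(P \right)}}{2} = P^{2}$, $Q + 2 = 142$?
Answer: $-21420$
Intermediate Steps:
$Q = 140$ ($Q = -2 + 142 = 140$)
$T{\left(P \right)} = 2 P^{2}$
$\left(-76 - 77\right) \left(T{\left(0 \right)} + Q\right) = \left(-76 - 77\right) \left(2 \cdot 0^{2} + 140\right) = - 153 \left(2 \cdot 0 + 140\right) = - 153 \left(0 + 140\right) = \left(-153\right) 140 = -21420$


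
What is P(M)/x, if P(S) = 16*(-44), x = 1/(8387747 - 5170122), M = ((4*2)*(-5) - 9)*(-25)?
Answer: -2265208000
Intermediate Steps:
M = 1225 (M = (8*(-5) - 9)*(-25) = (-40 - 9)*(-25) = -49*(-25) = 1225)
x = 1/3217625 ≈ 3.1079e-7
P(S) = -704
P(M)/x = -704/1/3217625 = -704*3217625 = -2265208000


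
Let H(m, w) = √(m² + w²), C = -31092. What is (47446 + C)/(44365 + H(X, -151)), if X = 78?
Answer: 72554521/196822434 - 8177*√28885/984112170 ≈ 0.36722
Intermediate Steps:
(47446 + C)/(44365 + H(X, -151)) = (47446 - 31092)/(44365 + √(78² + (-151)²)) = 16354/(44365 + √(6084 + 22801)) = 16354/(44365 + √28885)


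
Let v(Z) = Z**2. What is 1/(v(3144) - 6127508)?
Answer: 1/3757228 ≈ 2.6615e-7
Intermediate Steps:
1/(v(3144) - 6127508) = 1/(3144**2 - 6127508) = 1/(9884736 - 6127508) = 1/3757228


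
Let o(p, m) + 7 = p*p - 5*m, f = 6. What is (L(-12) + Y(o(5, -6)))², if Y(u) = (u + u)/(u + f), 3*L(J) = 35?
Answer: 14641/81 ≈ 180.75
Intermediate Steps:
L(J) = 35/3 (L(J) = (⅓)*35 = 35/3)
o(p, m) = -7 + p² - 5*m (o(p, m) = -7 + (p*p - 5*m) = -7 + (p² - 5*m) = -7 + p² - 5*m)
Y(u) = 2*u/(6 + u) (Y(u) = (u + u)/(u + 6) = (2*u)/(6 + u) = 2*u/(6 + u))
(L(-12) + Y(o(5, -6)))² = (35/3 + 2*(-7 + 5² - 5*(-6))/(6 + (-7 + 5² - 5*(-6))))² = (35/3 + 2*(-7 + 25 + 30)/(6 + (-7 + 25 + 30)))² = (35/3 + 2*48/(6 + 48))² = (35/3 + 2*48/54)² = (35/3 + 2*48*(1/54))² = (35/3 + 16/9)² = (121/9)² = 14641/81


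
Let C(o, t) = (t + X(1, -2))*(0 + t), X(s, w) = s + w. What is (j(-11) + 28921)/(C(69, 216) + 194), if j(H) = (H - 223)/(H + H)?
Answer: 22732/36641 ≈ 0.62040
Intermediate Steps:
j(H) = (-223 + H)/(2*H) (j(H) = (-223 + H)/((2*H)) = (-223 + H)*(1/(2*H)) = (-223 + H)/(2*H))
C(o, t) = t*(-1 + t) (C(o, t) = (t + (1 - 2))*(0 + t) = (t - 1)*t = (-1 + t)*t = t*(-1 + t))
(j(-11) + 28921)/(C(69, 216) + 194) = ((1/2)*(-223 - 11)/(-11) + 28921)/(216*(-1 + 216) + 194) = ((1/2)*(-1/11)*(-234) + 28921)/(216*215 + 194) = (117/11 + 28921)/(46440 + 194) = (318248/11)/46634 = (318248/11)*(1/46634) = 22732/36641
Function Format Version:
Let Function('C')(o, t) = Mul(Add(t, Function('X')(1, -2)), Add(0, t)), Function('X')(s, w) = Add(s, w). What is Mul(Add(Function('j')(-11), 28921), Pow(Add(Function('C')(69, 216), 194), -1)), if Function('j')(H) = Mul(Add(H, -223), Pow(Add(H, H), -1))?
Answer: Rational(22732, 36641) ≈ 0.62040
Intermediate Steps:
Function('j')(H) = Mul(Rational(1, 2), Pow(H, -1), Add(-223, H)) (Function('j')(H) = Mul(Add(-223, H), Pow(Mul(2, H), -1)) = Mul(Add(-223, H), Mul(Rational(1, 2), Pow(H, -1))) = Mul(Rational(1, 2), Pow(H, -1), Add(-223, H)))
Function('C')(o, t) = Mul(t, Add(-1, t)) (Function('C')(o, t) = Mul(Add(t, Add(1, -2)), Add(0, t)) = Mul(Add(t, -1), t) = Mul(Add(-1, t), t) = Mul(t, Add(-1, t)))
Mul(Add(Function('j')(-11), 28921), Pow(Add(Function('C')(69, 216), 194), -1)) = Mul(Add(Mul(Rational(1, 2), Pow(-11, -1), Add(-223, -11)), 28921), Pow(Add(Mul(216, Add(-1, 216)), 194), -1)) = Mul(Add(Mul(Rational(1, 2), Rational(-1, 11), -234), 28921), Pow(Add(Mul(216, 215), 194), -1)) = Mul(Add(Rational(117, 11), 28921), Pow(Add(46440, 194), -1)) = Mul(Rational(318248, 11), Pow(46634, -1)) = Mul(Rational(318248, 11), Rational(1, 46634)) = Rational(22732, 36641)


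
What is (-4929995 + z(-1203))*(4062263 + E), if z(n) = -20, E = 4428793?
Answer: -41861033445840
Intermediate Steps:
(-4929995 + z(-1203))*(4062263 + E) = (-4929995 - 20)*(4062263 + 4428793) = -4930015*8491056 = -41861033445840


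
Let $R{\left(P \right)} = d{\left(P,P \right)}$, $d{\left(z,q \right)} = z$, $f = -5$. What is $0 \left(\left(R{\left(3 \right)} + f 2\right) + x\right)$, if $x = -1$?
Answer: $0$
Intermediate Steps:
$R{\left(P \right)} = P$
$0 \left(\left(R{\left(3 \right)} + f 2\right) + x\right) = 0 \left(\left(3 - 10\right) - 1\right) = 0 \left(-7 - 1\right) = 0 \left(-8\right) = 0$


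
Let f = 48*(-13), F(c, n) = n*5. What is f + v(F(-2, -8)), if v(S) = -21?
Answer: -645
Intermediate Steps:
F(c, n) = 5*n
f = -624
f + v(F(-2, -8)) = -624 - 21 = -645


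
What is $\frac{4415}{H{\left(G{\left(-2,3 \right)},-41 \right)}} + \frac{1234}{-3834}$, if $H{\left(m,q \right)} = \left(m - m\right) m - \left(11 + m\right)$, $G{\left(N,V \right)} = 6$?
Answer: $- \frac{8474044}{32589} \approx -260.03$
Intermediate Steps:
$H{\left(m,q \right)} = -11 - m$ ($H{\left(m,q \right)} = 0 m - \left(11 + m\right) = 0 - \left(11 + m\right) = -11 - m$)
$\frac{4415}{H{\left(G{\left(-2,3 \right)},-41 \right)}} + \frac{1234}{-3834} = \frac{4415}{-11 - 6} + \frac{1234}{-3834} = \frac{4415}{-11 - 6} + 1234 \left(- \frac{1}{3834}\right) = \frac{4415}{-17} - \frac{617}{1917} = 4415 \left(- \frac{1}{17}\right) - \frac{617}{1917} = - \frac{4415}{17} - \frac{617}{1917} = - \frac{8474044}{32589}$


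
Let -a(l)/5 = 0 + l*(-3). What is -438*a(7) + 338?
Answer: -45652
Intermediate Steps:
a(l) = 15*l (a(l) = -5*(0 + l*(-3)) = -5*(0 - 3*l) = -(-15)*l = 15*l)
-438*a(7) + 338 = -6570*7 + 338 = -438*105 + 338 = -45990 + 338 = -45652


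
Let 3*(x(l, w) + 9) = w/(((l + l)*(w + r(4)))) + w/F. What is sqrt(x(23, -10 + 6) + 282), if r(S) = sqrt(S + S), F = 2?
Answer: sqrt(2593227 - 1296579*sqrt(2))/(69*sqrt(2 - sqrt(2))) ≈ 16.503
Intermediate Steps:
r(S) = sqrt(2)*sqrt(S) (r(S) = sqrt(2*S) = sqrt(2)*sqrt(S))
x(l, w) = -9 + w/6 + w/(6*l*(w + 2*sqrt(2))) (x(l, w) = -9 + (w/(((l + l)*(w + sqrt(2)*sqrt(4)))) + w/2)/3 = -9 + (w/(((2*l)*(w + sqrt(2)*2))) + w*(1/2))/3 = -9 + (w/(((2*l)*(w + 2*sqrt(2)))) + w/2)/3 = -9 + (w/((2*l*(w + 2*sqrt(2)))) + w/2)/3 = -9 + (w*(1/(2*l*(w + 2*sqrt(2)))) + w/2)/3 = -9 + (w/(2*l*(w + 2*sqrt(2))) + w/2)/3 = -9 + (w/2 + w/(2*l*(w + 2*sqrt(2))))/3 = -9 + (w/6 + w/(6*l*(w + 2*sqrt(2)))) = -9 + w/6 + w/(6*l*(w + 2*sqrt(2))))
sqrt(x(23, -10 + 6) + 282) = sqrt((1/6)*((-10 + 6) + 23*(-10 + 6)**2 - 108*23*sqrt(2) - 54*23*(-10 + 6) + 2*23*(-10 + 6)*sqrt(2))/(23*((-10 + 6) + 2*sqrt(2))) + 282) = sqrt((1/6)*(1/23)*(-4 + 23*(-4)**2 - 2484*sqrt(2) - 54*23*(-4) + 2*23*(-4)*sqrt(2))/(-4 + 2*sqrt(2)) + 282) = sqrt((1/6)*(1/23)*(-4 + 23*16 - 2484*sqrt(2) + 4968 - 184*sqrt(2))/(-4 + 2*sqrt(2)) + 282) = sqrt((1/6)*(1/23)*(-4 + 368 - 2484*sqrt(2) + 4968 - 184*sqrt(2))/(-4 + 2*sqrt(2)) + 282) = sqrt((1/6)*(1/23)*(5332 - 2668*sqrt(2))/(-4 + 2*sqrt(2)) + 282) = sqrt((5332 - 2668*sqrt(2))/(138*(-4 + 2*sqrt(2))) + 282) = sqrt(282 + (5332 - 2668*sqrt(2))/(138*(-4 + 2*sqrt(2))))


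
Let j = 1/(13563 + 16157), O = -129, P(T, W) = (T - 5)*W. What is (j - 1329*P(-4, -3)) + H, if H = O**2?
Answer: -571872239/29720 ≈ -19242.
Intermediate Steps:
P(T, W) = W*(-5 + T) (P(T, W) = (-5 + T)*W = W*(-5 + T))
H = 16641 (H = (-129)**2 = 16641)
j = 1/29720 ≈ 3.3647e-5
(j - 1329*P(-4, -3)) + H = (1/29720 - (-3987)*(-5 - 4)) + 16641 = (1/29720 - (-3987)*(-9)) + 16641 = (1/29720 - 1329*27) + 16641 = (1/29720 - 35883) + 16641 = -1066442759/29720 + 16641 = -571872239/29720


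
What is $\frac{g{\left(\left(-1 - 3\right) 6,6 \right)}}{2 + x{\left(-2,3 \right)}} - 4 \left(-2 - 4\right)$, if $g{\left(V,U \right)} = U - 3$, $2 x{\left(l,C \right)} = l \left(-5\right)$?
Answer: $\frac{171}{7} \approx 24.429$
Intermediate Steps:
$x{\left(l,C \right)} = - \frac{5 l}{2}$ ($x{\left(l,C \right)} = \frac{l \left(-5\right)}{2} = \frac{\left(-5\right) l}{2} = - \frac{5 l}{2}$)
$g{\left(V,U \right)} = -3 + U$
$\frac{g{\left(\left(-1 - 3\right) 6,6 \right)}}{2 + x{\left(-2,3 \right)}} - 4 \left(-2 - 4\right) = \frac{-3 + 6}{2 - -5} - 4 \left(-2 - 4\right) = \frac{3}{2 + 5} - -24 = \frac{3}{7} + 24 = \frac{171}{7}$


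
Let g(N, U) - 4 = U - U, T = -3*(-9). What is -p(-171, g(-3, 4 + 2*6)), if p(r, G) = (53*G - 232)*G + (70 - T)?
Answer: 37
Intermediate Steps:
T = 27
g(N, U) = 4 (g(N, U) = 4 + (U - U) = 4 + 0 = 4)
p(r, G) = 43 + G*(-232 + 53*G) (p(r, G) = (53*G - 232)*G + (70 - 1*27) = (-232 + 53*G)*G + (70 - 27) = G*(-232 + 53*G) + 43 = 43 + G*(-232 + 53*G))
-p(-171, g(-3, 4 + 2*6)) = -(43 - 232*4 + 53*4**2) = -(43 - 928 + 53*16) = -(43 - 928 + 848) = -1*(-37) = 37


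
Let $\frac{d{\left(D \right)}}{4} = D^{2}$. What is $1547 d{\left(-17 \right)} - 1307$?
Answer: $1787025$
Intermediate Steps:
$d{\left(D \right)} = 4 D^{2}$
$1547 d{\left(-17 \right)} - 1307 = 1547 \cdot 4 \left(-17\right)^{2} - 1307 = 1547 \cdot 4 \cdot 289 - 1307 = 1547 \cdot 1156 - 1307 = 1788332 - 1307 = 1787025$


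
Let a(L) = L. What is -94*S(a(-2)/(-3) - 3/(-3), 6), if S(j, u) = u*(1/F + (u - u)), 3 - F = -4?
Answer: -564/7 ≈ -80.571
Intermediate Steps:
F = 7 (F = 3 - 1*(-4) = 3 + 4 = 7)
S(j, u) = u/7 (S(j, u) = u*(1/7 + (u - u)) = u*(⅐ + 0) = u*(⅐) = u/7)
-94*S(a(-2)/(-3) - 3/(-3), 6) = -94*6/7 = -564/7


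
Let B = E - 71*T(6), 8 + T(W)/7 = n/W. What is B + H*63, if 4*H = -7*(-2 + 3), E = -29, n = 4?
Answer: 42065/12 ≈ 3505.4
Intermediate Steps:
T(W) = -56 + 28/W (T(W) = -56 + 7*(4/W) = -56 + 28/W)
H = -7/4 (H = (-7*(-2 + 3))/4 = (-7*1)/4 = (¼)*(-7) = -7/4 ≈ -1.7500)
B = 10847/3 (B = -29 - 71*(-56 + 28/6) = -29 - 71*(-56 + 28*(⅙)) = -29 - 71*(-56 + 14/3) = -29 - 71*(-154/3) = -29 + 10934/3 = 10847/3 ≈ 3615.7)
B + H*63 = 10847/3 - 7/4*63 = 10847/3 - 441/4 = 42065/12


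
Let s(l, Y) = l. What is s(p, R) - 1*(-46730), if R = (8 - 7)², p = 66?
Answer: 46796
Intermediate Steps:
R = 1 (R = 1² = 1)
s(p, R) - 1*(-46730) = 66 - 1*(-46730) = 66 + 46730 = 46796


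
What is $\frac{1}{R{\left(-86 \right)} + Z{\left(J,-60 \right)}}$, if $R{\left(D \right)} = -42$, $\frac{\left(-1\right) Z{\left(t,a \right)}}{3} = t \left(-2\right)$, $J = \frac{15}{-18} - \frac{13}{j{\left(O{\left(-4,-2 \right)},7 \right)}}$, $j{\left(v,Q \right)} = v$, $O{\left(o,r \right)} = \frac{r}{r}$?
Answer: $- \frac{1}{125} \approx -0.008$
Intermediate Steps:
$O{\left(o,r \right)} = 1$
$J = - \frac{83}{6}$ ($J = \frac{15}{-18} - \frac{13}{1} = 15 \left(- \frac{1}{18}\right) - 13 = - \frac{5}{6} - 13 = - \frac{83}{6} \approx -13.833$)
$Z{\left(t,a \right)} = 6 t$ ($Z{\left(t,a \right)} = - 3 t \left(-2\right) = - 3 \left(- 2 t\right) = 6 t$)
$\frac{1}{R{\left(-86 \right)} + Z{\left(J,-60 \right)}} = \frac{1}{-42 + 6 \left(- \frac{83}{6}\right)} = \frac{1}{-42 - 83} = \frac{1}{-125} = - \frac{1}{125}$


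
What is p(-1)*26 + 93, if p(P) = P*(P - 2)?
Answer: 171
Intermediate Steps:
p(P) = P*(-2 + P)
p(-1)*26 + 93 = -(-2 - 1)*26 + 93 = -1*(-3)*26 + 93 = 3*26 + 93 = 78 + 93 = 171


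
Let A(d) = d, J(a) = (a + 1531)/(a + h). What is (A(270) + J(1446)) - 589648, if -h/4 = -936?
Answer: -3058868843/5190 ≈ -5.8938e+5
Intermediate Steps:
h = 3744 (h = -4*(-936) = 3744)
J(a) = (1531 + a)/(3744 + a) (J(a) = (a + 1531)/(a + 3744) = (1531 + a)/(3744 + a))
(A(270) + J(1446)) - 589648 = (270 + (1531 + 1446)/(3744 + 1446)) - 589648 = (270 + 2977/5190) - 589648 = 1404277/5190 - 589648 = -3058868843/5190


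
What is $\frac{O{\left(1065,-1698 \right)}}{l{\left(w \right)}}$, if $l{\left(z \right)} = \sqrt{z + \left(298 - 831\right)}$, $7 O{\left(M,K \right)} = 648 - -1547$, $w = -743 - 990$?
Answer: $- \frac{2195 i \sqrt{2266}}{15862} \approx - 6.5873 i$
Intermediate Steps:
$w = -1733$
$O{\left(M,K \right)} = \frac{2195}{7}$ ($O{\left(M,K \right)} = \frac{648 - -1547}{7} = \frac{648 + 1547}{7} = \frac{1}{7} \cdot 2195 = \frac{2195}{7}$)
$l{\left(z \right)} = \sqrt{-533 + z}$ ($l{\left(z \right)} = \sqrt{z + \left(298 - 831\right)} = \sqrt{z - 533} = \sqrt{-533 + z}$)
$\frac{O{\left(1065,-1698 \right)}}{l{\left(w \right)}} = \frac{2195}{7 \sqrt{-533 - 1733}} = \frac{2195}{7 \sqrt{-2266}} = \frac{2195}{7 i \sqrt{2266}} = \frac{2195 \left(- \frac{i \sqrt{2266}}{2266}\right)}{7} = - \frac{2195 i \sqrt{2266}}{15862}$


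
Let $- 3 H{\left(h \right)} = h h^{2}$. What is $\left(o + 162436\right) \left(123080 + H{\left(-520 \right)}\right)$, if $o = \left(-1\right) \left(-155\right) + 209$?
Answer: $\frac{22951094672000}{3} \approx 7.6504 \cdot 10^{12}$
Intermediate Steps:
$H{\left(h \right)} = - \frac{h^{3}}{3}$ ($H{\left(h \right)} = - \frac{h h^{2}}{3} = - \frac{h^{3}}{3}$)
$o = 364$ ($o = 155 + 209 = 364$)
$\left(o + 162436\right) \left(123080 + H{\left(-520 \right)}\right) = \left(364 + 162436\right) \left(123080 - \frac{\left(-520\right)^{3}}{3}\right) = 162800 \left(123080 - - \frac{140608000}{3}\right) = 162800 \left(123080 + \frac{140608000}{3}\right) = 162800 \cdot \frac{140977240}{3} = \frac{22951094672000}{3}$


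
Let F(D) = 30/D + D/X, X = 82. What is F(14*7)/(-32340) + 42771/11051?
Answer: 694710969361/179498796015 ≈ 3.8703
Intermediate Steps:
F(D) = 30/D + D/82
F(14*7)/(-32340) + 42771/11051 = (30/((14*7)) + (14*7)/82)/(-32340) + 42771/11051 = (30/98 + (1/82)*98)*(-1/32340) + 42771*(1/11051) = (30*(1/98) + 49/41)*(-1/32340) + 42771/11051 = (15/49 + 49/41)*(-1/32340) + 42771/11051 = (3016/2009)*(-1/32340) + 42771/11051 = -754/16242765 + 42771/11051 = 694710969361/179498796015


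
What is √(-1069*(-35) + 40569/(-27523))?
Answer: 2*√7085331734237/27523 ≈ 193.43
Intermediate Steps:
√(-1069*(-35) + 40569/(-27523)) = √(37415 + 40569*(-1/27523)) = √(37415 - 40569/27523) = √(1029732476/27523) = 2*√7085331734237/27523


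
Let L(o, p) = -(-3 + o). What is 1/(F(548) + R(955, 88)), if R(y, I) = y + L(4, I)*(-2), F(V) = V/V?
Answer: 1/958 ≈ 0.0010438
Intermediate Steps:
L(o, p) = 3 - o
F(V) = 1
R(y, I) = 2 + y (R(y, I) = y + (3 - 1*4)*(-2) = y + (3 - 4)*(-2) = y - 1*(-2) = y + 2 = 2 + y)
1/(F(548) + R(955, 88)) = 1/(1 + (2 + 955)) = 1/(1 + 957) = 1/958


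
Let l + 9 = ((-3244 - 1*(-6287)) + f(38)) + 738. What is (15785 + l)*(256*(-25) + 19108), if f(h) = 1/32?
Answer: 1988246025/8 ≈ 2.4853e+8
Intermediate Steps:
f(h) = 1/32
l = 120705/32 (l = -9 + (((-3244 - 1*(-6287)) + 1/32) + 738) = -9 + (((-3244 + 6287) + 1/32) + 738) = -9 + ((3043 + 1/32) + 738) = -9 + (97377/32 + 738) = -9 + 120993/32 = 120705/32 ≈ 3772.0)
(15785 + l)*(256*(-25) + 19108) = (15785 + 120705/32)*(256*(-25) + 19108) = 625825*(-6400 + 19108)/32 = (625825/32)*12708 = 1988246025/8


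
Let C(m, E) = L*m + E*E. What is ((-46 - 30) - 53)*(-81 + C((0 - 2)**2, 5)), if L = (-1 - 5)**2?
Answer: -11352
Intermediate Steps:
L = 36 (L = (-6)**2 = 36)
C(m, E) = E**2 + 36*m (C(m, E) = 36*m + E*E = 36*m + E**2 = E**2 + 36*m)
((-46 - 30) - 53)*(-81 + C((0 - 2)**2, 5)) = ((-46 - 30) - 53)*(-81 + (5**2 + 36*(0 - 2)**2)) = (-76 - 53)*(-81 + (25 + 36*(-2)**2)) = -129*(-81 + (25 + 36*4)) = -129*(-81 + (25 + 144)) = -129*(-81 + 169) = -129*88 = -11352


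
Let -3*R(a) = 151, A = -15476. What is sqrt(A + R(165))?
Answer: I*sqrt(139737)/3 ≈ 124.6*I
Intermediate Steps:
R(a) = -151/3 (R(a) = -1/3*151 = -151/3)
sqrt(A + R(165)) = sqrt(-15476 - 151/3) = sqrt(-46579/3) = I*sqrt(139737)/3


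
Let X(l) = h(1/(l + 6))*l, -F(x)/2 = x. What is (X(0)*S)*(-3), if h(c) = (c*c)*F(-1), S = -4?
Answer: 0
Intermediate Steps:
F(x) = -2*x
h(c) = 2*c² (h(c) = (c*c)*(-2*(-1)) = c²*2 = 2*c²)
X(l) = 2*l/(6 + l)² (X(l) = (2*(1/(l + 6))²)*l = (2*(1/(6 + l))²)*l = (2/(6 + l)²)*l = 2*l/(6 + l)²)
(X(0)*S)*(-3) = ((2*0/(6 + 0)²)*(-4))*(-3) = ((2*0/6²)*(-4))*(-3) = ((2*0*(1/36))*(-4))*(-3) = (0*(-4))*(-3) = 0*(-3) = 0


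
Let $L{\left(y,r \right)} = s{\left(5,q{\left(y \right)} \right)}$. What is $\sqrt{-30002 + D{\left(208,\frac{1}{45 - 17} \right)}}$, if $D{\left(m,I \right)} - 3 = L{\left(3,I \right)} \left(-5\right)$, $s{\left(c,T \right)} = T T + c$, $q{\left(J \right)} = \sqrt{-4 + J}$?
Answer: $i \sqrt{30019} \approx 173.26 i$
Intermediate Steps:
$s{\left(c,T \right)} = c + T^{2}$ ($s{\left(c,T \right)} = T^{2} + c = c + T^{2}$)
$L{\left(y,r \right)} = 1 + y$ ($L{\left(y,r \right)} = 5 + \left(\sqrt{-4 + y}\right)^{2} = 5 + \left(-4 + y\right) = 1 + y$)
$D{\left(m,I \right)} = -17$ ($D{\left(m,I \right)} = 3 + \left(1 + 3\right) \left(-5\right) = 3 + 4 \left(-5\right) = 3 - 20 = -17$)
$\sqrt{-30002 + D{\left(208,\frac{1}{45 - 17} \right)}} = \sqrt{-30002 - 17} = \sqrt{-30019} = i \sqrt{30019}$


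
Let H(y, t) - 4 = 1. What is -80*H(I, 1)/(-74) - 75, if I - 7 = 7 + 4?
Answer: -2575/37 ≈ -69.595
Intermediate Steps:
I = 18 (I = 7 + (7 + 4) = 7 + 11 = 18)
H(y, t) = 5 (H(y, t) = 4 + 1 = 5)
-80*H(I, 1)/(-74) - 75 = -400/(-74) - 75 = -400*(-1)/74 - 75 = -80*(-5/74) - 75 = 200/37 - 75 = -2575/37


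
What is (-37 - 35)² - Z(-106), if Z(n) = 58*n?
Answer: 11332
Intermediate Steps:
(-37 - 35)² - Z(-106) = (-37 - 35)² - 58*(-106) = (-72)² - 1*(-6148) = 5184 + 6148 = 11332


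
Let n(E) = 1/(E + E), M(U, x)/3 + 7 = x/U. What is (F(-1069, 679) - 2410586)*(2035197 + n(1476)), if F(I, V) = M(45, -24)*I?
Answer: -14337416057169097/2952 ≈ -4.8568e+12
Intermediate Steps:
M(U, x) = -21 + 3*x/U (M(U, x) = -21 + 3*(x/U) = -21 + 3*x/U)
n(E) = 1/(2*E)
F(I, V) = -113*I/5 (F(I, V) = (-21 + 3*(-24)/45)*I = (-21 + 3*(-24)*(1/45))*I = (-21 - 8/5)*I = -113*I/5)
(F(-1069, 679) - 2410586)*(2035197 + n(1476)) = (-113/5*(-1069) - 2410586)*(2035197 + (½)/1476) = (120797/5 - 2410586)*(2035197 + (½)*(1/1476)) = -11932133*(2035197 + 1/2952)/5 = -11932133/5*6007901545/2952 = -14337416057169097/2952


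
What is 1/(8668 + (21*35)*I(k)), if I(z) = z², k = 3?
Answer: 1/15283 ≈ 6.5432e-5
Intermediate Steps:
1/(8668 + (21*35)*I(k)) = 1/(8668 + (21*35)*3²) = 1/(8668 + 735*9) = 1/(8668 + 6615) = 1/15283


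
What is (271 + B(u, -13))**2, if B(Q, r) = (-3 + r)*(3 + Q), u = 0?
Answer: 49729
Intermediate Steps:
(271 + B(u, -13))**2 = (271 + (-9 - 3*0 + 3*(-13) + 0*(-13)))**2 = (271 + (-9 + 0 - 39 + 0))**2 = (271 - 48)**2 = 223**2 = 49729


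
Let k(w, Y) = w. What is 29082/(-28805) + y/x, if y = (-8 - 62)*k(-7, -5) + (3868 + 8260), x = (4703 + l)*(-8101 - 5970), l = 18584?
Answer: -9529702447404/9438574014485 ≈ -1.0097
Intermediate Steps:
x = -327671377 (x = (4703 + 18584)*(-8101 - 5970) = 23287*(-14071) = -327671377)
y = 12618 (y = (-8 - 62)*(-7) + (3868 + 8260) = -70*(-7) + 12128 = 490 + 12128 = 12618)
29082/(-28805) + y/x = 29082/(-28805) + 12618/(-327671377) = 29082*(-1/28805) + 12618*(-1/327671377) = -29082/28805 - 12618/327671377 = -9529702447404/9438574014485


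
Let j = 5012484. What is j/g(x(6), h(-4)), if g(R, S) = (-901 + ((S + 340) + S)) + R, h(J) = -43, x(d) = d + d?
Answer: -5012484/635 ≈ -7893.7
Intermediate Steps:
x(d) = 2*d
g(R, S) = -561 + R + 2*S (g(R, S) = (-901 + ((340 + S) + S)) + R = (-901 + (340 + 2*S)) + R = (-561 + 2*S) + R = -561 + R + 2*S)
j/g(x(6), h(-4)) = 5012484/(-561 + 2*6 + 2*(-43)) = 5012484/(-561 + 12 - 86) = 5012484/(-635) = 5012484*(-1/635) = -5012484/635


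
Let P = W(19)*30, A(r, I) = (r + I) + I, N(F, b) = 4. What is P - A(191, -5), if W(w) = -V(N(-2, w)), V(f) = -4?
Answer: -61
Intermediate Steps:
A(r, I) = r + 2*I (A(r, I) = (I + r) + I = r + 2*I)
W(w) = 4 (W(w) = -1*(-4) = 4)
P = 120 (P = 4*30 = 120)
P - A(191, -5) = 120 - (191 + 2*(-5)) = 120 - (191 - 10) = 120 - 1*181 = 120 - 181 = -61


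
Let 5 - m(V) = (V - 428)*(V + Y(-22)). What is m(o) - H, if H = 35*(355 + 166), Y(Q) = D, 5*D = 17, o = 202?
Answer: 140952/5 ≈ 28190.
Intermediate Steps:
D = 17/5 (D = (1/5)*17 = 17/5 ≈ 3.4000)
Y(Q) = 17/5
m(V) = 5 - (-428 + V)*(17/5 + V) (m(V) = 5 - (V - 428)*(V + 17/5) = 5 - (-428 + V)*(17/5 + V))
H = 18235 (H = 35*521 = 18235)
m(o) - H = (7301/5 - 1*202**2 + (2123/5)*202) - 1*18235 = (7301/5 - 1*40804 + 428846/5) - 18235 = (7301/5 - 40804 + 428846/5) - 18235 = 232127/5 - 18235 = 140952/5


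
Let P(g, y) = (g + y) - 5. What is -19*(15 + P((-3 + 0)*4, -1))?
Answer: 57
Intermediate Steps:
P(g, y) = -5 + g + y
-19*(15 + P((-3 + 0)*4, -1)) = -19*(15 + (-5 + (-3 + 0)*4 - 1)) = -19*(15 + (-5 - 3*4 - 1)) = -19*(15 + (-5 - 12 - 1)) = -19*(15 - 18) = -19*(-3) = 57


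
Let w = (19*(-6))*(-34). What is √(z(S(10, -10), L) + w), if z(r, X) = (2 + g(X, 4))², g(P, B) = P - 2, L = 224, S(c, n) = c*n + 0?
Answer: 2*√13513 ≈ 232.49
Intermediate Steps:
S(c, n) = c*n
w = 3876 (w = -114*(-34) = 3876)
g(P, B) = -2 + P
z(r, X) = X² (z(r, X) = (2 + (-2 + X))² = X²)
√(z(S(10, -10), L) + w) = √(224² + 3876) = √(50176 + 3876) = √54052 = 2*√13513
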